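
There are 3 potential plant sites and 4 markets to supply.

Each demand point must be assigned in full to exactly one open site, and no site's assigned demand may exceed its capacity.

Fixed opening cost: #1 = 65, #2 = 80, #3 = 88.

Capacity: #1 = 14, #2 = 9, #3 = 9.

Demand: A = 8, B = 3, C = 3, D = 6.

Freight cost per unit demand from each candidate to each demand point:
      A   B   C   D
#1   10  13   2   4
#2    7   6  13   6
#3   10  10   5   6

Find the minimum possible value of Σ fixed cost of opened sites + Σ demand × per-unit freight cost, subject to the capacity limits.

Open {#1, #2}; cheapest assignment that respects the capacities:
  #1 (cap 14, load 12): B, C, D — cost 3×13 + 3×2 + 6×4 = 69
  #2 (cap 9, load 8): A — cost 8×7 = 56
  Shipping 125, fixed 145 → total 270.
  Any other capacity-feasible assignment to {#1, #2} ships for at least 125.
Compare {#1, #3}: its best feasible assignment gives total 302.
Compare {#1, #2, #3}: its best feasible assignment gives total 349.
Every other set of open sites that can feasibly serve all demand totals ≥ 302 even under its best assignment. Minimum: 270.

270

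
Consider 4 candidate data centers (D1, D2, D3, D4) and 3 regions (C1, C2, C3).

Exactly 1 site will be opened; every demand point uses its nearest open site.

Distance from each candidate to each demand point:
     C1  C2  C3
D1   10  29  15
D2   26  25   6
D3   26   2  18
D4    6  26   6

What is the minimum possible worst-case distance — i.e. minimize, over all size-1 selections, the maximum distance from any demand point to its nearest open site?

26

Open {D2}.
  Farthest demand point is C1 at distance 26 (to D2); all others are ≤ 26.
With {D3} the worst case is 26.
With {D4} the worst case is 26.
No size-1 selection achieves below 26.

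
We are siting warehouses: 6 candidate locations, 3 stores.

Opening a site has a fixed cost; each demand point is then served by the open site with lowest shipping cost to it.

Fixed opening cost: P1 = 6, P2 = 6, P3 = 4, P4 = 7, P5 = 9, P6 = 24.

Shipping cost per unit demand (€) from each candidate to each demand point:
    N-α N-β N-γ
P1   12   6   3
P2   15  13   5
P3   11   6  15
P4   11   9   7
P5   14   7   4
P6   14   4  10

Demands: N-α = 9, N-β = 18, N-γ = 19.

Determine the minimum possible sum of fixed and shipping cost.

262

Open {P1, P3, P6}: assign each demand point to its cheapest open site.
  N-α→P3 9×11=99, N-β→P6 18×4=72, N-γ→P1 19×3=57
  shipping cost 228, fixed 34 → total 262.
Compare {P1, P4, P6}: shipping cost 228 + fixed 37 = 265.
Compare {P1, P6}: shipping cost 237 + fixed 30 = 267.
Compare {P1, P2, P3, P6}: shipping cost 228 + fixed 40 = 268.
All other subsets cost ≥ 265. Minimum total cost: 262.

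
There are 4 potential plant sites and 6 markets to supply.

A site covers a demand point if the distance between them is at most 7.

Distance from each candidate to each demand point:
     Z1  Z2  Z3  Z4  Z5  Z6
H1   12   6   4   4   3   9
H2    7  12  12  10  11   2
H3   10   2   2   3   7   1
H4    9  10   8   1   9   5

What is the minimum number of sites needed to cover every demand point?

Coverage sets (demand points within 7 of each site):
  H1: {Z2, Z3, Z4, Z5}
  H2: {Z1, Z6}
  H3: {Z2, Z3, Z4, Z5, Z6}
  H4: {Z4, Z6}
No single site covers all 6 demand points.
But {H1, H2} covers everything, so the minimum is 2.

2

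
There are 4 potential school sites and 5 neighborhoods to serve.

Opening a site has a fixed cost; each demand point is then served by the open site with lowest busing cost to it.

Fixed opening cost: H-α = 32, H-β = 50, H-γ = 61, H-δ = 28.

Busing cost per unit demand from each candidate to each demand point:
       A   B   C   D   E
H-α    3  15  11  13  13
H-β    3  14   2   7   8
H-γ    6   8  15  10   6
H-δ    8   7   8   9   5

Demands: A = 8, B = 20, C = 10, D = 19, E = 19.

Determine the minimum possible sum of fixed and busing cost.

Open {H-β, H-δ}: assign each demand point to its cheapest open site.
  A→H-β 8×3=24, B→H-δ 20×7=140, C→H-β 10×2=20, D→H-β 19×7=133, E→H-δ 19×5=95
  busing cost 412, fixed 78 → total 490.
Compare {H-α, H-β, H-δ}: busing cost 412 + fixed 110 = 522.
Compare {H-β, H-γ, H-δ}: busing cost 412 + fixed 139 = 551.
Compare {H-β, H-γ}: busing cost 451 + fixed 111 = 562.
All other subsets cost ≥ 522. Minimum total cost: 490.

490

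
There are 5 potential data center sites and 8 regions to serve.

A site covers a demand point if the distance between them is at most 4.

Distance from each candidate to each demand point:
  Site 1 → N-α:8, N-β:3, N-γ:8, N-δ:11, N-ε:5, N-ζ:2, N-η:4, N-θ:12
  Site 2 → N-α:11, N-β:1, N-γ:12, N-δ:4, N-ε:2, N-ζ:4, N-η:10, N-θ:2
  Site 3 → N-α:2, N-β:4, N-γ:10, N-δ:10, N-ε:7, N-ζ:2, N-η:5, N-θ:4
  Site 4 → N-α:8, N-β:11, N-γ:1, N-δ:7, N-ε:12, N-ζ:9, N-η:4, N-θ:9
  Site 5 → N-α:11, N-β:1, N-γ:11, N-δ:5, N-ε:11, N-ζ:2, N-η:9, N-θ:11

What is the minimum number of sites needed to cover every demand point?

3

Coverage sets (demand points within 4 of each site):
  Site 1: {N-β, N-ζ, N-η}
  Site 2: {N-β, N-δ, N-ε, N-ζ, N-θ}
  Site 3: {N-α, N-β, N-ζ, N-θ}
  Site 4: {N-γ, N-η}
  Site 5: {N-β, N-ζ}
No 2 sites suffice: every size-2 union leaves at least one demand point uncovered.
But {Site 2, Site 3, Site 4} covers everything, so the minimum is 3.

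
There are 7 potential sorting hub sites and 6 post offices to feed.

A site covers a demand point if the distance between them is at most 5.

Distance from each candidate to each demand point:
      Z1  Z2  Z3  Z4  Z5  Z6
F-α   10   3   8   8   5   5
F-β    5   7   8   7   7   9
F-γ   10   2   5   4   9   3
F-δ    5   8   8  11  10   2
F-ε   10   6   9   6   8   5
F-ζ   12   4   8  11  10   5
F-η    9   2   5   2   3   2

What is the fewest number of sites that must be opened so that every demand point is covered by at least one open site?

2

Coverage sets (demand points within 5 of each site):
  F-α: {Z2, Z5, Z6}
  F-β: {Z1}
  F-γ: {Z2, Z3, Z4, Z6}
  F-δ: {Z1, Z6}
  F-ε: {Z6}
  F-ζ: {Z2, Z6}
  F-η: {Z2, Z3, Z4, Z5, Z6}
No single site covers all 6 demand points.
But {F-β, F-η} covers everything, so the minimum is 2.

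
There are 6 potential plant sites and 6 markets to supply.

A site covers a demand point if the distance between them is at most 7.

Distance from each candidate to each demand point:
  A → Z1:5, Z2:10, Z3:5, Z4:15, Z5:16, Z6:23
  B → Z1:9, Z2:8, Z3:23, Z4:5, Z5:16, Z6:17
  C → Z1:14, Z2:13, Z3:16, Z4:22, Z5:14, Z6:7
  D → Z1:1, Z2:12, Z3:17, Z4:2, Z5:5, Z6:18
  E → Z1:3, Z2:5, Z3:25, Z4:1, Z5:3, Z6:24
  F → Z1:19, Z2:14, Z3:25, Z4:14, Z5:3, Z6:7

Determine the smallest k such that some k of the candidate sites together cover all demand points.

Coverage sets (demand points within 7 of each site):
  A: {Z1, Z3}
  B: {Z4}
  C: {Z6}
  D: {Z1, Z4, Z5}
  E: {Z1, Z2, Z4, Z5}
  F: {Z5, Z6}
No 2 sites suffice: every size-2 union leaves at least one demand point uncovered.
But {A, C, E} covers everything, so the minimum is 3.

3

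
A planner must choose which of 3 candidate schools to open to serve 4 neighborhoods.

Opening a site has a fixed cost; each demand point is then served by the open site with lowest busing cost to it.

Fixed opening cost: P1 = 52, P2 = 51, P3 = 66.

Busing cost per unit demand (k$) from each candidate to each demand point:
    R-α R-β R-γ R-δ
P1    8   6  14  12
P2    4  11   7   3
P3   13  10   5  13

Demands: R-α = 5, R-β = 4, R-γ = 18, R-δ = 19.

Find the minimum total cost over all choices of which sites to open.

Open {P2}: assign each demand point to its cheapest open site.
  R-α→P2 5×4=20, R-β→P2 4×11=44, R-γ→P2 18×7=126, R-δ→P2 19×3=57
  busing cost 247, fixed 51 → total 298.
Compare {P2, P3}: busing cost 207 + fixed 117 = 324.
Compare {P1, P2}: busing cost 227 + fixed 103 = 330.
Compare {P1, P2, P3}: busing cost 191 + fixed 169 = 360.
All other subsets cost ≥ 324. Minimum total cost: 298.

298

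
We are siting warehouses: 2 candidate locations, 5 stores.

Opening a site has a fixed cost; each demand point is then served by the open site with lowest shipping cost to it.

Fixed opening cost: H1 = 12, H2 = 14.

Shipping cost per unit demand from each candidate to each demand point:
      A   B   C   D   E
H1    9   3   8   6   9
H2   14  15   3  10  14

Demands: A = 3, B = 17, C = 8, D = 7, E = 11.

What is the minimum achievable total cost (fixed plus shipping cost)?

Open {H1, H2}: assign each demand point to its cheapest open site.
  A→H1 3×9=27, B→H1 17×3=51, C→H2 8×3=24, D→H1 7×6=42, E→H1 11×9=99
  shipping cost 243, fixed 26 → total 269.
Compare {H1}: shipping cost 283 + fixed 12 = 295.
Compare {H2}: shipping cost 545 + fixed 14 = 559.

269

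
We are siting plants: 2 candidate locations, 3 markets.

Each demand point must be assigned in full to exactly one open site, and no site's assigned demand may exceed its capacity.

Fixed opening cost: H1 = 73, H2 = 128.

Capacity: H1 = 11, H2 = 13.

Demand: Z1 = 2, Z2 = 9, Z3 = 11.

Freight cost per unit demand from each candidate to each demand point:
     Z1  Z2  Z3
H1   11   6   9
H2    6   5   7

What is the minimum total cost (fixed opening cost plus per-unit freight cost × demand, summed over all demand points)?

344

Open {H1, H2}; cheapest assignment that respects the capacities:
  H1 (cap 11, load 9): Z2 — cost 9×6 = 54
  H2 (cap 13, load 13): Z1, Z3 — cost 2×6 + 11×7 = 89
  Shipping 143, fixed 201 → total 344.
  Any other capacity-feasible assignment to {H1, H2} ships for at least 143.
Total demand is 22 and no other set of sites has combined capacity ≥ 22, so {H1, H2} is the only feasible choice of open sites. Minimum: 344.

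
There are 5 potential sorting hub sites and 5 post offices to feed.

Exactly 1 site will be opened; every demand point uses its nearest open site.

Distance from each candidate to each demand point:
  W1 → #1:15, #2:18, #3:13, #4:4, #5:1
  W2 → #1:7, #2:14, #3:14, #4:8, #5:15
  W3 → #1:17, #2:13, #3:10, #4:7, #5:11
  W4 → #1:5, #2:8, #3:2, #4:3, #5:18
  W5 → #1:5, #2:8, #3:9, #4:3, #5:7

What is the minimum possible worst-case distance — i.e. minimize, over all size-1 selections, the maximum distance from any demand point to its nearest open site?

9

Open {W5}.
  Farthest demand point is #3 at distance 9 (to W5); all others are ≤ 9.
With {W2} the worst case is 15.
With {W3} the worst case is 17.
No size-1 selection achieves below 9.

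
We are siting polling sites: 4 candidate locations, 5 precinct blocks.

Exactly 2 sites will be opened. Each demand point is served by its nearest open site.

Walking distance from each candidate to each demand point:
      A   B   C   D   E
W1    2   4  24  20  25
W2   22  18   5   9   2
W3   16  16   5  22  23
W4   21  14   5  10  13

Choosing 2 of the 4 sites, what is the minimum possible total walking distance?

22

Open {W1, W2}.
  A→W1 2, B→W1 4, C→W2 5, D→W2 9, E→W2 2  ⇒ total 22.
Compare {W1, W4}: total 34.
Compare {W2, W3}: total 48.
No size-2 selection does better; minimum is 22.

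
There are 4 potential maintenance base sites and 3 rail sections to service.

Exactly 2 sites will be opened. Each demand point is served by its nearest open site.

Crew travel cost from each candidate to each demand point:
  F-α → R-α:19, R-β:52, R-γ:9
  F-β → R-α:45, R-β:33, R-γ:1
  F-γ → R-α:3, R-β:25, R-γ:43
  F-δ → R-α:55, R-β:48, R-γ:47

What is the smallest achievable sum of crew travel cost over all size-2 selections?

29

Open {F-β, F-γ}.
  R-α→F-γ 3, R-β→F-γ 25, R-γ→F-β 1  ⇒ total 29.
Compare {F-α, F-γ}: total 37.
Compare {F-α, F-β}: total 53.
No size-2 selection does better; minimum is 29.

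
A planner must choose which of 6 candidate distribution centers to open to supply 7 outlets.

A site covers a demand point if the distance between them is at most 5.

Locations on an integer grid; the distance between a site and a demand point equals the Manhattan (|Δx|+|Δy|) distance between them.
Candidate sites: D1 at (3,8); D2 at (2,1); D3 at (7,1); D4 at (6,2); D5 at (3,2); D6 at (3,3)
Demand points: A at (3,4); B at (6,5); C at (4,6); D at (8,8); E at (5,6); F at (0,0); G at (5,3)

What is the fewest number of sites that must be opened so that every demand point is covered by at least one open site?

Coverage sets (demand points within 5 of each site):
  D1: {A, C, D, E}
  D2: {A, F, G}
  D3: {B, G}
  D4: {A, B, E, G}
  D5: {A, C, F, G}
  D6: {A, B, C, E, G}
No 2 sites suffice: every size-2 union leaves at least one demand point uncovered.
But {D1, D2, D3} covers everything, so the minimum is 3.

3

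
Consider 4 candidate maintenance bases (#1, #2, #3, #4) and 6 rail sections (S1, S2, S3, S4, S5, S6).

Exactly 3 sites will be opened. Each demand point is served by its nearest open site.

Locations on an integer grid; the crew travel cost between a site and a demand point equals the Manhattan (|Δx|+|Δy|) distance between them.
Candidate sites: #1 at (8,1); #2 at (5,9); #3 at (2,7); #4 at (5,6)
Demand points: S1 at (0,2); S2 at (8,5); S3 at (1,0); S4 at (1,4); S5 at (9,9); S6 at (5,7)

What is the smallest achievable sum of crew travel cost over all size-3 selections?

28

Open {#2, #3, #4}.
  S1→#3 7, S2→#4 4, S3→#3 8, S4→#3 4, S5→#2 4, S6→#4 1  ⇒ total 28.
Compare {#1, #2, #3}: total 29.
Compare {#1, #3, #4}: total 31.
No size-3 selection does better; minimum is 28.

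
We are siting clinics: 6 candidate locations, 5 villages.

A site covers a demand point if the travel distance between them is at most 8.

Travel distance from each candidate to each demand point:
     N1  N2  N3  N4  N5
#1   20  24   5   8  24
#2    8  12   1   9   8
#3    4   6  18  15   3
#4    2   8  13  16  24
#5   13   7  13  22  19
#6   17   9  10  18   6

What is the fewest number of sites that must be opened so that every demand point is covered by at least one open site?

Coverage sets (demand points within 8 of each site):
  #1: {N3, N4}
  #2: {N1, N3, N5}
  #3: {N1, N2, N5}
  #4: {N1, N2}
  #5: {N2}
  #6: {N5}
No single site covers all 5 demand points.
But {#1, #3} covers everything, so the minimum is 2.

2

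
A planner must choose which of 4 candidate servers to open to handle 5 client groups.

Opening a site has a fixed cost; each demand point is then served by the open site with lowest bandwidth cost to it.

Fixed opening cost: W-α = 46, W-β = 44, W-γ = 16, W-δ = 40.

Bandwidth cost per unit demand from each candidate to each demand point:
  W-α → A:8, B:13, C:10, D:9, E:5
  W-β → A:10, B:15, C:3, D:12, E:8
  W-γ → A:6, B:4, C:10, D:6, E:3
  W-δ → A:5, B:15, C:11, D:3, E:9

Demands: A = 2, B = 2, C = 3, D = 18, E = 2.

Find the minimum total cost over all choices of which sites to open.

Open {W-γ, W-δ}: assign each demand point to its cheapest open site.
  A→W-δ 2×5=10, B→W-γ 2×4=8, C→W-γ 3×10=30, D→W-δ 18×3=54, E→W-γ 2×3=6
  bandwidth cost 108, fixed 56 → total 164.
Compare {W-γ}: bandwidth cost 164 + fixed 16 = 180.
Compare {W-δ}: bandwidth cost 145 + fixed 40 = 185.
Compare {W-β, W-γ, W-δ}: bandwidth cost 87 + fixed 100 = 187.
All other subsets cost ≥ 180. Minimum total cost: 164.

164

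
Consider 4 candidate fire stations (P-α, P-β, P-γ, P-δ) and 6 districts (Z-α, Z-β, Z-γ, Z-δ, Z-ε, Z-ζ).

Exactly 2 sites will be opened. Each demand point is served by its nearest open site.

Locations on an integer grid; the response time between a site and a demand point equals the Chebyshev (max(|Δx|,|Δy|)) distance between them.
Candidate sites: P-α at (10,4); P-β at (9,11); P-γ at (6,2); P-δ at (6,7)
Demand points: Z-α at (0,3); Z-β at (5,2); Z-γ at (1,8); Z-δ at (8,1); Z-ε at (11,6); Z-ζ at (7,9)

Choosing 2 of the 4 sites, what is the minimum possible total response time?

21

Open {P-γ, P-δ}.
  Z-α→P-γ 6, Z-β→P-γ 1, Z-γ→P-δ 5, Z-δ→P-γ 2, Z-ε→P-γ 5, Z-ζ→P-δ 2  ⇒ total 21.
Compare {P-α, P-γ}: total 22.
Compare {P-β, P-γ}: total 22.
No size-2 selection does better; minimum is 21.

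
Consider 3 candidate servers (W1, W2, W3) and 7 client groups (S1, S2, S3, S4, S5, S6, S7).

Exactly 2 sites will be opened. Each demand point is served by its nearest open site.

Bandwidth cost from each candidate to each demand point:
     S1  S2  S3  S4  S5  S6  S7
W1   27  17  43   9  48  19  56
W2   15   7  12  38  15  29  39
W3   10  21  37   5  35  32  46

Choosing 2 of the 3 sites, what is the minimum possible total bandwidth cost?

Open {W1, W2}.
  S1→W2 15, S2→W2 7, S3→W2 12, S4→W1 9, S5→W2 15, S6→W1 19, S7→W2 39  ⇒ total 116.
Compare {W2, W3}: total 117.
Compare {W1, W3}: total 169.

116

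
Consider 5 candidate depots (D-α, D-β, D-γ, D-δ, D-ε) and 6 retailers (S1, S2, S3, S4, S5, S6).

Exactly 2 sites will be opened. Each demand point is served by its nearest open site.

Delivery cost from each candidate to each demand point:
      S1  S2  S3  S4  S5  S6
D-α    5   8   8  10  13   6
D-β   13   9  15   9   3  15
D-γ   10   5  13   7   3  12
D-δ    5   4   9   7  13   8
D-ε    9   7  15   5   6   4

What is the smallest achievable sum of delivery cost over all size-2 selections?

33

Open {D-δ, D-ε}.
  S1→D-δ 5, S2→D-δ 4, S3→D-δ 9, S4→D-ε 5, S5→D-ε 6, S6→D-ε 4  ⇒ total 33.
Compare {D-α, D-γ}: total 34.
Compare {D-α, D-ε}: total 35.
No size-2 selection does better; minimum is 33.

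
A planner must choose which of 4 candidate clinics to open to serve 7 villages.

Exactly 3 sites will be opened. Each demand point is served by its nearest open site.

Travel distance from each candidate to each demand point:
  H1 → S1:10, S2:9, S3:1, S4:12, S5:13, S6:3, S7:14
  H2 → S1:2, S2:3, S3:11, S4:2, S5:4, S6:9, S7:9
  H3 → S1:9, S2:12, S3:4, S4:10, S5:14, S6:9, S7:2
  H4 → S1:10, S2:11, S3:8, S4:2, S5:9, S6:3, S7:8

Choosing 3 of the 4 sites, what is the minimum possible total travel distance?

17

Open {H1, H2, H3}.
  S1→H2 2, S2→H2 3, S3→H1 1, S4→H2 2, S5→H2 4, S6→H1 3, S7→H3 2  ⇒ total 17.
Compare {H2, H3, H4}: total 20.
Compare {H1, H2, H4}: total 23.
No size-3 selection does better; minimum is 17.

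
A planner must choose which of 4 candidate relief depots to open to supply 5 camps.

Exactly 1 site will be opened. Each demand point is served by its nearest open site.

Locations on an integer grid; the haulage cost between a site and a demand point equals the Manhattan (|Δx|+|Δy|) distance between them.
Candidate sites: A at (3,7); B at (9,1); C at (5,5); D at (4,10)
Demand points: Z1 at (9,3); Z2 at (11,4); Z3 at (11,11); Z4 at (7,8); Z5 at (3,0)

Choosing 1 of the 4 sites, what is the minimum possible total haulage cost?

Open {B}.
  Z1→B 2, Z2→B 5, Z3→B 12, Z4→B 9, Z5→B 7  ⇒ total 35.
Compare {C}: total 37.
Compare {A}: total 45.
No size-1 selection does better; minimum is 35.

35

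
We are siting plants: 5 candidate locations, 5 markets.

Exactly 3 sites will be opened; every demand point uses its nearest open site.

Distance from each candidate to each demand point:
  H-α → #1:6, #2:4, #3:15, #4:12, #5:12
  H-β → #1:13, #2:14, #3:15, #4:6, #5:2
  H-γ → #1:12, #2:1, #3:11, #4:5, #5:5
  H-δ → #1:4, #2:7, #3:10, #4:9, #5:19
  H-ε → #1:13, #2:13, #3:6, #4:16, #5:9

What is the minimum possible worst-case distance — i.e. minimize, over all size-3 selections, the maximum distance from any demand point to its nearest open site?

Open {H-α, H-β, H-ε}.
  Farthest demand point is #1 at distance 6 (to H-α); all others are ≤ 6.
With {H-α, H-γ, H-ε} the worst case is 6.
With {H-γ, H-δ, H-ε} the worst case is 6.
No size-3 selection achieves below 6.

6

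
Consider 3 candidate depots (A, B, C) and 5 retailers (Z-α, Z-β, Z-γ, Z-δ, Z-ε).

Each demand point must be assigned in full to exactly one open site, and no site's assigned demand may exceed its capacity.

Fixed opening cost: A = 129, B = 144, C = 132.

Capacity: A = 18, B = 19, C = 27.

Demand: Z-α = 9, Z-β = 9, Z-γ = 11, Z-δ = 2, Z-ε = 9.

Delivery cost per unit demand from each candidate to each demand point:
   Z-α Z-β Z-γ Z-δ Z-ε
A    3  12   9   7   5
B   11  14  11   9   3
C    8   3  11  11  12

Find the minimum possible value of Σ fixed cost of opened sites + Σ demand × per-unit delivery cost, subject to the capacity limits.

Open {A, C}; cheapest assignment that respects the capacities:
  A (cap 18, load 18): Z-α, Z-ε — cost 9×3 + 9×5 = 72
  C (cap 27, load 22): Z-β, Z-γ, Z-δ — cost 9×3 + 11×11 + 2×11 = 170
  Shipping 242, fixed 261 → total 503.
  Any other capacity-feasible assignment to {A, C} ships for at least 242.
Compare {B, C}: its best feasible assignment gives total 572.
Compare {A, B, C}: its best feasible assignment gives total 621.
Every other set of open sites that can feasibly serve all demand totals ≥ 572 even under its best assignment. Minimum: 503.

503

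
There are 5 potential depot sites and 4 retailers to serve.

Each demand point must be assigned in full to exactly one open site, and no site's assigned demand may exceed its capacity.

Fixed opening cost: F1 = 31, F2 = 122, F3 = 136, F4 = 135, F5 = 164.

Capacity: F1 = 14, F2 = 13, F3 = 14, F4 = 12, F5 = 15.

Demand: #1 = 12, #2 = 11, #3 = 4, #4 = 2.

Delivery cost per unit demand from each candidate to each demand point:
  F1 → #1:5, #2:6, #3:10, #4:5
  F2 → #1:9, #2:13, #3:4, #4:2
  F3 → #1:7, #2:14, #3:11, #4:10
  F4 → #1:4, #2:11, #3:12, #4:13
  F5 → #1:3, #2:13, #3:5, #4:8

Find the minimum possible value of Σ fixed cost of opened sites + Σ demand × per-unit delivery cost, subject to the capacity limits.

422

Open {F1, F2, F4}; cheapest assignment that respects the capacities:
  F1 (cap 14, load 11): #2 — cost 11×6 = 66
  F2 (cap 13, load 6): #3, #4 — cost 4×4 + 2×2 = 20
  F4 (cap 12, load 12): #1 — cost 12×4 = 48
  Shipping 134, fixed 288 → total 422.
  Any other capacity-feasible assignment to {F1, F2, F4} ships for at least 134.
Compare {F1, F5}: its best feasible assignment gives total 428.
Compare {F1, F2, F5}: its best feasible assignment gives total 439.
Every other set of open sites that can feasibly serve all demand totals ≥ 428 even under its best assignment. Minimum: 422.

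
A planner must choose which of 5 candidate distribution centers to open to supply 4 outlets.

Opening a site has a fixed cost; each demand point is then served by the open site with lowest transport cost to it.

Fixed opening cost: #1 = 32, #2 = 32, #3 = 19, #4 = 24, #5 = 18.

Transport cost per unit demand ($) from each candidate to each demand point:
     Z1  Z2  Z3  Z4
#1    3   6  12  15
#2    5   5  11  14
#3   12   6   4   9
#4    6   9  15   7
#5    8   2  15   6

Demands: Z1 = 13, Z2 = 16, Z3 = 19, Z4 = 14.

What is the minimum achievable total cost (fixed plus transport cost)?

300

Open {#1, #3, #5}: assign each demand point to its cheapest open site.
  Z1→#1 13×3=39, Z2→#5 16×2=32, Z3→#3 19×4=76, Z4→#5 14×6=84
  transport cost 231, fixed 69 → total 300.
Compare {#1, #3, #4, #5}: transport cost 231 + fixed 93 = 324.
Compare {#2, #3, #5}: transport cost 257 + fixed 69 = 326.
Compare {#3, #4, #5}: transport cost 270 + fixed 61 = 331.
All other subsets cost ≥ 324. Minimum total cost: 300.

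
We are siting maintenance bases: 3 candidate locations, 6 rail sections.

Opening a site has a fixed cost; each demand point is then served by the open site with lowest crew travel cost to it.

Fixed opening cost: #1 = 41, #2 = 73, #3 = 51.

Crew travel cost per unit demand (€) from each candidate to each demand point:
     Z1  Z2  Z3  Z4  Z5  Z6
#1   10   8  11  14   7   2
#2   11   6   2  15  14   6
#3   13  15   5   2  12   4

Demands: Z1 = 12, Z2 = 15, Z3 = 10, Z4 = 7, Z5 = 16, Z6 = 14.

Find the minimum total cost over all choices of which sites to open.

536

Open {#1, #3}: assign each demand point to its cheapest open site.
  Z1→#1 12×10=120, Z2→#1 15×8=120, Z3→#3 10×5=50, Z4→#3 7×2=14, Z5→#1 16×7=112, Z6→#1 14×2=28
  crew travel cost 444, fixed 92 → total 536.
Compare {#1, #2, #3}: crew travel cost 384 + fixed 165 = 549.
Compare {#1, #2}: crew travel cost 468 + fixed 114 = 582.
Compare {#2, #3}: crew travel cost 504 + fixed 124 = 628.
All other subsets cost ≥ 549. Minimum total cost: 536.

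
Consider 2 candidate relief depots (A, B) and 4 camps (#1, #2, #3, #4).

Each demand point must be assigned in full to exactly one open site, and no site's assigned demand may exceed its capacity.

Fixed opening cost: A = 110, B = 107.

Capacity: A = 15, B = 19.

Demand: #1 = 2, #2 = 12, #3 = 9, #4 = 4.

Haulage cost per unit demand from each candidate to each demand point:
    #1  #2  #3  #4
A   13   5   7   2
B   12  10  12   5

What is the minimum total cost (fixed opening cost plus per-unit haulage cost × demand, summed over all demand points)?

429

Open {A, B}; cheapest assignment that respects the capacities:
  A (cap 15, load 12): #2 — cost 12×5 = 60
  B (cap 19, load 15): #1, #3, #4 — cost 2×12 + 9×12 + 4×5 = 152
  Shipping 212, fixed 217 → total 429.
  Any other capacity-feasible assignment to {A, B} ships for at least 212.
Total demand is 27 and no other set of sites has combined capacity ≥ 27, so {A, B} is the only feasible choice of open sites. Minimum: 429.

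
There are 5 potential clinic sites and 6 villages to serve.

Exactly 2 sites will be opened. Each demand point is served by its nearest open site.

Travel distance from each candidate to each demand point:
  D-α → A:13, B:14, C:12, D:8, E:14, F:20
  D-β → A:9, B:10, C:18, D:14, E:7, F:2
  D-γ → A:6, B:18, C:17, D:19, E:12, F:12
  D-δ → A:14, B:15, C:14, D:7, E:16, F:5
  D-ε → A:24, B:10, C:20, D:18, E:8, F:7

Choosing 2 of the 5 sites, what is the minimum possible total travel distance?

48

Open {D-α, D-β}.
  A→D-β 9, B→D-β 10, C→D-α 12, D→D-α 8, E→D-β 7, F→D-β 2  ⇒ total 48.
Compare {D-β, D-δ}: total 49.
Compare {D-β, D-γ}: total 56.
No size-2 selection does better; minimum is 48.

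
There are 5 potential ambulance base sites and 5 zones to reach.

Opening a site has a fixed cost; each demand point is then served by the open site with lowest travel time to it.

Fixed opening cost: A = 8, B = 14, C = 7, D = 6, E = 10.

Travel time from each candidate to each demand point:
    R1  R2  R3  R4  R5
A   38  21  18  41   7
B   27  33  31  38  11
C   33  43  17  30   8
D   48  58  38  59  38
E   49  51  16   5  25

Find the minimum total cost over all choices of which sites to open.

105

Open {A, E}: assign each demand point to its cheapest open site.
  R1→A 38, R2→A 21, R3→E 16, R4→E 5, R5→A 7
  travel time 87, fixed 18 → total 105.
Compare {A, C, E}: travel time 82 + fixed 25 = 107.
Compare {A, B, E}: travel time 76 + fixed 32 = 108.
Compare {A, D, E}: travel time 87 + fixed 24 = 111.
All other subsets cost ≥ 107. Minimum total cost: 105.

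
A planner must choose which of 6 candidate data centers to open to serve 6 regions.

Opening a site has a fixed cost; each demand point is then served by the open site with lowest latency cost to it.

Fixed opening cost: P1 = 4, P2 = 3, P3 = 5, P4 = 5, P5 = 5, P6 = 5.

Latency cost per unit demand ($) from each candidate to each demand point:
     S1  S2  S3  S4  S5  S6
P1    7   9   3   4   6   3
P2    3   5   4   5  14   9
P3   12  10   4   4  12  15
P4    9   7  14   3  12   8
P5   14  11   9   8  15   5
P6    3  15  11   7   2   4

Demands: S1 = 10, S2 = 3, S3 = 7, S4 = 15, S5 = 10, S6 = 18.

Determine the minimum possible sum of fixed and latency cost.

Open {P1, P2, P4, P6}: assign each demand point to its cheapest open site.
  S1→P2 10×3=30, S2→P2 3×5=15, S3→P1 7×3=21, S4→P4 15×3=45, S5→P6 10×2=20, S6→P1 18×3=54
  latency cost 185, fixed 17 → total 202.
Compare {P1, P4, P6}: latency cost 191 + fixed 14 = 205.
Compare {P1, P2, P3, P4, P6}: latency cost 185 + fixed 22 = 207.
Compare {P1, P2, P4, P5, P6}: latency cost 185 + fixed 22 = 207.
All other subsets cost ≥ 205. Minimum total cost: 202.

202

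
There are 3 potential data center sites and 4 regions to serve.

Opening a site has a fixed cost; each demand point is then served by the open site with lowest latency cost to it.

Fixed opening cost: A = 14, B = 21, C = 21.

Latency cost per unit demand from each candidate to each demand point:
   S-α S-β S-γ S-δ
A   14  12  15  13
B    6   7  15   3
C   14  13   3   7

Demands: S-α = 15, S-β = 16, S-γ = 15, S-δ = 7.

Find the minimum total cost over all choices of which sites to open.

310

Open {B, C}: assign each demand point to its cheapest open site.
  S-α→B 15×6=90, S-β→B 16×7=112, S-γ→C 15×3=45, S-δ→B 7×3=21
  latency cost 268, fixed 42 → total 310.
Compare {A, B, C}: latency cost 268 + fixed 56 = 324.
Compare {B}: latency cost 448 + fixed 21 = 469.
Compare {A, B}: latency cost 448 + fixed 35 = 483.
All other subsets cost ≥ 324. Minimum total cost: 310.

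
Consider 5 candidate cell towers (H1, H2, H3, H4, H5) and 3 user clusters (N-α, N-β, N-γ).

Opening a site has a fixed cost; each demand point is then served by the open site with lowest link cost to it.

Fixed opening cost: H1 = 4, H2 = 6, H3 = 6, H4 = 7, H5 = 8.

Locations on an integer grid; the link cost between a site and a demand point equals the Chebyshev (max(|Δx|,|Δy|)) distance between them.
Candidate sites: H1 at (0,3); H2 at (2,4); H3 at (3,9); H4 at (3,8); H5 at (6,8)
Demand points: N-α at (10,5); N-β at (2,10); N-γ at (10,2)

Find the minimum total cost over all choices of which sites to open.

21

Open {H3}: assign each demand point to its cheapest open site.
  N-α→H3 7, N-β→H3 1, N-γ→H3 7
  link cost 15, fixed 6 → total 21.
Compare {H5}: link cost 14 + fixed 8 = 22.
Compare {H4}: link cost 16 + fixed 7 = 23.
Compare {H1, H3}: link cost 15 + fixed 10 = 25.
All other subsets cost ≥ 22. Minimum total cost: 21.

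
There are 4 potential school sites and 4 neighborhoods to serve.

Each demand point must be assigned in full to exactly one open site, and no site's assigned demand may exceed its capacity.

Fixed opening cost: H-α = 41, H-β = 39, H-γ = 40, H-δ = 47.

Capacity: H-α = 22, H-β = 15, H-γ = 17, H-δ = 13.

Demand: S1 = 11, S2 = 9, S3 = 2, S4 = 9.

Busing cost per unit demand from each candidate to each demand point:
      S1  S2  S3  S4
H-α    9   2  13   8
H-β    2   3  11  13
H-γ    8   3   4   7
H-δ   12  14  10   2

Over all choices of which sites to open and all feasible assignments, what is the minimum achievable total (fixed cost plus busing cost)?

201

Open {H-β, H-γ, H-δ}; cheapest assignment that respects the capacities:
  H-β (cap 15, load 11): S1 — cost 11×2 = 22
  H-γ (cap 17, load 11): S2, S3 — cost 9×3 + 2×4 = 35
  H-δ (cap 13, load 9): S4 — cost 9×2 = 18
  Shipping 75, fixed 126 → total 201.
  Any other capacity-feasible assignment to {H-β, H-γ, H-δ} ships for at least 75.
Compare {H-α, H-β, H-δ}: its best feasible assignment gives total 205.
Compare {H-α, H-β}: its best feasible assignment gives total 214.
Every other set of open sites that can feasibly serve all demand totals ≥ 205 even under its best assignment. Minimum: 201.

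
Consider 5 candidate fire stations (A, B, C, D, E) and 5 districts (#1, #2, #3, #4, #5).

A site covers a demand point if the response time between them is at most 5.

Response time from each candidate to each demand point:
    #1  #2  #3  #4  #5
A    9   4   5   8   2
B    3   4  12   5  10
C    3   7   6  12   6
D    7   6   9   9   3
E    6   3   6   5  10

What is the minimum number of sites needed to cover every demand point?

Coverage sets (demand points within 5 of each site):
  A: {#2, #3, #5}
  B: {#1, #2, #4}
  C: {#1}
  D: {#5}
  E: {#2, #4}
No single site covers all 5 demand points.
But {A, B} covers everything, so the minimum is 2.

2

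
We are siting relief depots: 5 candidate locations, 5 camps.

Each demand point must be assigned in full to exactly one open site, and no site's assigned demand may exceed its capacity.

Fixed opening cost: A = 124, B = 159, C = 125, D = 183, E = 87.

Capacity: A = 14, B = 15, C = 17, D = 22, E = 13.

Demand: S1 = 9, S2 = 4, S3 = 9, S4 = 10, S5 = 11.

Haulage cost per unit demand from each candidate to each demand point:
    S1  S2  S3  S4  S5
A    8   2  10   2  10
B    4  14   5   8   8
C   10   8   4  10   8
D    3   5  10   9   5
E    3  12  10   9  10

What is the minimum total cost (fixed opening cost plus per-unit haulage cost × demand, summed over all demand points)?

578

Open {A, C, D}; cheapest assignment that respects the capacities:
  A (cap 14, load 14): S2, S4 — cost 4×2 + 10×2 = 28
  C (cap 17, load 9): S3 — cost 9×4 = 36
  D (cap 22, load 20): S1, S5 — cost 9×3 + 11×5 = 82
  Shipping 146, fixed 432 → total 578.
  Any other capacity-feasible assignment to {A, C, D} ships for at least 146.
Compare {A, D, E}: its best feasible assignment gives total 594.
Compare {A, B, D}: its best feasible assignment gives total 621.
Every other set of open sites that can feasibly serve all demand totals ≥ 594 even under its best assignment. Minimum: 578.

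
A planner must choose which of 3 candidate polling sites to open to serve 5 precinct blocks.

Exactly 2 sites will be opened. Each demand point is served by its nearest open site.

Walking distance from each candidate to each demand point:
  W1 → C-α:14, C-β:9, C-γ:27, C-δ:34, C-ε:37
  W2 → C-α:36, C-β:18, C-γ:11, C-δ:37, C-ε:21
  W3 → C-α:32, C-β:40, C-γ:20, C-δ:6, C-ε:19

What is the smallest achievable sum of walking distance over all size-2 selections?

68

Open {W1, W3}.
  C-α→W1 14, C-β→W1 9, C-γ→W3 20, C-δ→W3 6, C-ε→W3 19  ⇒ total 68.
Compare {W2, W3}: total 86.
Compare {W1, W2}: total 89.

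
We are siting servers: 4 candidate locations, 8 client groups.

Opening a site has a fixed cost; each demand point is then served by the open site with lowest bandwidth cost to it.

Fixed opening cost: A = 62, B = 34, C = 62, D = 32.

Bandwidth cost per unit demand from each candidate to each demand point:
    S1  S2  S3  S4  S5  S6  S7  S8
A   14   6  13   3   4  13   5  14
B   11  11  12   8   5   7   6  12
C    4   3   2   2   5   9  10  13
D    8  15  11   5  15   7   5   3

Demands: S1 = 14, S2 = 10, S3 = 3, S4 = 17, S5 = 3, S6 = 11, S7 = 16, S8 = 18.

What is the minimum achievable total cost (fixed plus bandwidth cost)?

446

Open {C, D}: assign each demand point to its cheapest open site.
  S1→C 14×4=56, S2→C 10×3=30, S3→C 3×2=6, S4→C 17×2=34, S5→C 3×5=15, S6→D 11×7=77, S7→D 16×5=80, S8→D 18×3=54
  bandwidth cost 352, fixed 94 → total 446.
Compare {B, C, D}: bandwidth cost 352 + fixed 128 = 480.
Compare {A, C, D}: bandwidth cost 349 + fixed 156 = 505.
Compare {A, B, C, D}: bandwidth cost 349 + fixed 190 = 539.
All other subsets cost ≥ 480. Minimum total cost: 446.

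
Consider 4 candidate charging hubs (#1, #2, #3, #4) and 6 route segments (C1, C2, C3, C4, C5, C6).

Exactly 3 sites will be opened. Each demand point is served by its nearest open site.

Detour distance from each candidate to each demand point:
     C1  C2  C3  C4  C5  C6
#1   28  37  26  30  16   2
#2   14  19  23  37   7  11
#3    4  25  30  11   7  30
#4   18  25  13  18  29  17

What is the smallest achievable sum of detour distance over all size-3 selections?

62

Open {#1, #3, #4}.
  C1→#3 4, C2→#3 25, C3→#4 13, C4→#3 11, C5→#3 7, C6→#1 2  ⇒ total 62.
Compare {#2, #3, #4}: total 65.
Compare {#1, #2, #3}: total 66.
No size-3 selection does better; minimum is 62.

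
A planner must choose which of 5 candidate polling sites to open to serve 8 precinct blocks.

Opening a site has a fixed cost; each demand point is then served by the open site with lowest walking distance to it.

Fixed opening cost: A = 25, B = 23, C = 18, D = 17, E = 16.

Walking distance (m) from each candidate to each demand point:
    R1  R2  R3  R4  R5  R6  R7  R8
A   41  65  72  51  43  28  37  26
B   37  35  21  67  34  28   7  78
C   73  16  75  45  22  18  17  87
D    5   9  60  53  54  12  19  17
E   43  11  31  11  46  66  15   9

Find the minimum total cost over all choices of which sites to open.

164

Open {B, D, E}: assign each demand point to its cheapest open site.
  R1→D 5, R2→D 9, R3→B 21, R4→E 11, R5→B 34, R6→D 12, R7→B 7, R8→E 9
  walking distance 108, fixed 56 → total 164.
Compare {C, D, E}: walking distance 114 + fixed 51 = 165.
Compare {B, C, D, E}: walking distance 96 + fixed 74 = 170.
Compare {D, E}: walking distance 138 + fixed 33 = 171.
All other subsets cost ≥ 165. Minimum total cost: 164.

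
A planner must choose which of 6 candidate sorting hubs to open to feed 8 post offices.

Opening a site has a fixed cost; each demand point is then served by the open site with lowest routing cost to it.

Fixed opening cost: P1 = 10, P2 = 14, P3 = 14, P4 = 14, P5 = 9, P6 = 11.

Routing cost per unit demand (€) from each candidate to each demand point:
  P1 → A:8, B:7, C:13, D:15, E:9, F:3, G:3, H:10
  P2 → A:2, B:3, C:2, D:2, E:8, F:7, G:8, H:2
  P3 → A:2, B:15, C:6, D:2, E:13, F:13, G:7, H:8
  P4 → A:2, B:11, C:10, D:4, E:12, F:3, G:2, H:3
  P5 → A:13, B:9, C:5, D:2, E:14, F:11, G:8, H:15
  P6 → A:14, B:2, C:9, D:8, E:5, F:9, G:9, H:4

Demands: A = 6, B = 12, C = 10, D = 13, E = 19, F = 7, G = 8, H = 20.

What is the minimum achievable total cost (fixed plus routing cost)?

293

Open {P2, P4, P6}: assign each demand point to its cheapest open site.
  A→P2 6×2=12, B→P6 12×2=24, C→P2 10×2=20, D→P2 13×2=26, E→P6 19×5=95, F→P4 7×3=21, G→P4 8×2=16, H→P2 20×2=40
  routing cost 254, fixed 39 → total 293.
Compare {P1, P2, P6}: routing cost 262 + fixed 35 = 297.
Compare {P2, P4, P5, P6}: routing cost 254 + fixed 48 = 302.
Compare {P1, P2, P4, P6}: routing cost 254 + fixed 49 = 303.
All other subsets cost ≥ 297. Minimum total cost: 293.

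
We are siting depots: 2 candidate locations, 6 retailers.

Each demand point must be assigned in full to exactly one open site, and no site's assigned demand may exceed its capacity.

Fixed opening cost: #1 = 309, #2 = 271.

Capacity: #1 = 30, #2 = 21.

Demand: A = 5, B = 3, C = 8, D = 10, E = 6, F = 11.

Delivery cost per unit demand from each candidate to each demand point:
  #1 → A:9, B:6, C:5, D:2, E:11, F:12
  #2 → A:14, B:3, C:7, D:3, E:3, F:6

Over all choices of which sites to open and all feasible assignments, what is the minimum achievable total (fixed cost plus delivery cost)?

Open {#1, #2}; cheapest assignment that respects the capacities:
  #1 (cap 30, load 23): A, C, D — cost 5×9 + 8×5 + 10×2 = 105
  #2 (cap 21, load 20): B, E, F — cost 3×3 + 6×3 + 11×6 = 93
  Shipping 198, fixed 580 → total 778.
  Any other capacity-feasible assignment to {#1, #2} ships for at least 198.
Total demand is 43 and no other set of sites has combined capacity ≥ 43, so {#1, #2} is the only feasible choice of open sites. Minimum: 778.

778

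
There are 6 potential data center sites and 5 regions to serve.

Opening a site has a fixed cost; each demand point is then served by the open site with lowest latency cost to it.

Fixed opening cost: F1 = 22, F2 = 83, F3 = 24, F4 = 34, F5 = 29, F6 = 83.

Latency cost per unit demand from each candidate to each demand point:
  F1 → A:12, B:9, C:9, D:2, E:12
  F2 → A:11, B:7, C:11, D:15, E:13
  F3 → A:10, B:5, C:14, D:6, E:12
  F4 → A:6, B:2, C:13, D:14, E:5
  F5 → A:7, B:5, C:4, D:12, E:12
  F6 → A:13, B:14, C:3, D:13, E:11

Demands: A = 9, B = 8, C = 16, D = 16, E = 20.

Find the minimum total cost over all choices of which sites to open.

Open {F1, F4, F5}: assign each demand point to its cheapest open site.
  A→F4 9×6=54, B→F4 8×2=16, C→F5 16×4=64, D→F1 16×2=32, E→F4 20×5=100
  latency cost 266, fixed 85 → total 351.
Compare {F1, F3, F4, F5}: latency cost 266 + fixed 109 = 375.
Compare {F1, F4, F6}: latency cost 250 + fixed 139 = 389.
Compare {F1, F4}: latency cost 346 + fixed 56 = 402.
All other subsets cost ≥ 375. Minimum total cost: 351.

351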